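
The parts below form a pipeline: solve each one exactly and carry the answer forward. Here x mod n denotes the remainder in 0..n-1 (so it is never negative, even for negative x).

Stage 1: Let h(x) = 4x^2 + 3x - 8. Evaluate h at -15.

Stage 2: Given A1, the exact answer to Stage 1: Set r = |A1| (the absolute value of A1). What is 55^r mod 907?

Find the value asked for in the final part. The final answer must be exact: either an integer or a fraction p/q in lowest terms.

664

Stage 1: 4*(-15)^2 + 3*(-15)^1 - 8 = (900) + (-45) + (-8) = 847; answer 847
Stage 2: A1 = 847; r = 847; squarings mod 907: 55^1=55, 55^2=304, 55^4=809, 55^8=534, 55^16=358, 55^32=277, 55^64=541, 55^128=627, 55^256=398, 55^512=586; 55^847 = 55^1 * 55^2 * 55^4 * 55^8 * 55^64 * 55^256 * 55^512 = 664 (mod 907); answer 664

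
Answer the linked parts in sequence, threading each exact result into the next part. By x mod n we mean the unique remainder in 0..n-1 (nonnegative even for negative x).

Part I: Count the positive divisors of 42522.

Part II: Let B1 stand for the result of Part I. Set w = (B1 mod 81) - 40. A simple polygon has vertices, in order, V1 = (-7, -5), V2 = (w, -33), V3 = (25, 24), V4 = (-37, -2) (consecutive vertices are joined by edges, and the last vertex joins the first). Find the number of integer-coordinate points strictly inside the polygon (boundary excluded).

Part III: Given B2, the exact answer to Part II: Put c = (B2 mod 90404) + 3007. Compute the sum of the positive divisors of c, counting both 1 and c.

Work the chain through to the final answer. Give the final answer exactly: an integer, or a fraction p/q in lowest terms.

Part I: 42522 = 2 * 3 * 19 * 373; number of divisors = (1+1) * (1+1) * (1+1) * (1+1) = 16; answer 16
Part II: B1 = 16; w = -24; cross terms: (-7*-33 - -24*-5)=111, (-24*24 - 25*-33)=249, (25*-2 - -37*24)=838, (-37*-5 - -7*-2)=171; twice the area = |1369| = 1369; area = 1369/2; boundary points = 1 + 1 + 2 + 3 = 7; strictly interior points = area - boundary/2 + 1 = 682; answer 682
Part III: B2 = 682; c = 3689; 3689 = 7 * 17 * 31; sigma = (1 + 7) * (1 + 17) * (1 + 31) = 8 * 18 * 32 = 4608; answer 4608

4608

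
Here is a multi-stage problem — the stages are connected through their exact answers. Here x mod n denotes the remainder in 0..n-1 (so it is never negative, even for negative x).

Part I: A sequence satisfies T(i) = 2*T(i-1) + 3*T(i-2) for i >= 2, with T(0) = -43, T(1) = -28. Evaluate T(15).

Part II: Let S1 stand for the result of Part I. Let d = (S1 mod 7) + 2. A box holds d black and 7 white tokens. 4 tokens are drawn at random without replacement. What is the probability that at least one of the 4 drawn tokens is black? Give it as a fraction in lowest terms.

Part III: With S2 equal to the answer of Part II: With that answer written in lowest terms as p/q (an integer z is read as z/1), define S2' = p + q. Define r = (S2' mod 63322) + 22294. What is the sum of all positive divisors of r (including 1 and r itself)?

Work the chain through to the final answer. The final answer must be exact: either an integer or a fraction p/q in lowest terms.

35712

Part I: T(2) = 2*(-28) + 3*(-43) = -185; iterating: T(2)=-185, T(3)=-454, T(4)=-1463, T(5)=-4288, T(6)=-12965, T(7)=-38794, T(8)=-116483, T(9)=-349348, T(10)=-1048145, T(11)=-3144334, T(12)=-9433103, T(13)=-28299208, T(14)=-84897725, T(15)=-254693074; answer -254693074
Part II: S1 = -254693074; d = 3; total draws C(10,4) = 210; complement C(7,4) = 35; favorable 210 - 35 = 175; P = 5/6; answer 5/6
Part III: S2 = 5/6; threaded value p + q = 11; r = 22305; 22305 = 3 * 5 * 1487; sigma = (1 + 3) * (1 + 5) * (1 + 1487) = 4 * 6 * 1488 = 35712; answer 35712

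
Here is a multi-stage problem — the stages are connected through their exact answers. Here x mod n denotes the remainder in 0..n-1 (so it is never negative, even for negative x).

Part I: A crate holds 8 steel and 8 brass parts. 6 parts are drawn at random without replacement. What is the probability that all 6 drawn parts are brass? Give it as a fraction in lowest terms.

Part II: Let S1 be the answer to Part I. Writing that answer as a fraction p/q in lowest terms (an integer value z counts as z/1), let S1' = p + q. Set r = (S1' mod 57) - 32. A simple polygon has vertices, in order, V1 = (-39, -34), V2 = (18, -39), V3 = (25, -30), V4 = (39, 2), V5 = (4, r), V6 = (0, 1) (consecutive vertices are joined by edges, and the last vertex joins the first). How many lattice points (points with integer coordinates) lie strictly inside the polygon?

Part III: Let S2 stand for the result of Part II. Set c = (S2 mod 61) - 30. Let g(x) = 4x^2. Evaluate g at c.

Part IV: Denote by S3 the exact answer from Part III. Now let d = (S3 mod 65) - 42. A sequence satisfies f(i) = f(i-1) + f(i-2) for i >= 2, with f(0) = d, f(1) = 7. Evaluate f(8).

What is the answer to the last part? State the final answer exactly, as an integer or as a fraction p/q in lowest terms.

Part I: total draws C(16,6) = 8008; favorable C(8,6) = 28; P = 1/286; answer 1/286
Part II: S1 = 1/286; threaded value p + q = 287; r = -30; cross terms: (-39*-39 - 18*-34)=2133, (18*-30 - 25*-39)=435, (25*2 - 39*-30)=1220, (39*-30 - 4*2)=-1178, (4*1 - 0*-30)=4, (0*-34 - -39*1)=39; twice the area = |2653| = 2653; area = 2653/2; boundary points = 1 + 1 + 2 + 1 + 1 + 1 = 7; strictly interior points = area - boundary/2 + 1 = 1324; answer 1324
Part III: S2 = 1324; c = 13; 4*(13)^2 = (676) = 676; answer 676
Part IV: S3 = 676; d = -16; f(2) = 1*(7) + 1*(-16) = -9; iterating: f(2)=-9, f(3)=-2, f(4)=-11, f(5)=-13, f(6)=-24, f(7)=-37, f(8)=-61; answer -61

-61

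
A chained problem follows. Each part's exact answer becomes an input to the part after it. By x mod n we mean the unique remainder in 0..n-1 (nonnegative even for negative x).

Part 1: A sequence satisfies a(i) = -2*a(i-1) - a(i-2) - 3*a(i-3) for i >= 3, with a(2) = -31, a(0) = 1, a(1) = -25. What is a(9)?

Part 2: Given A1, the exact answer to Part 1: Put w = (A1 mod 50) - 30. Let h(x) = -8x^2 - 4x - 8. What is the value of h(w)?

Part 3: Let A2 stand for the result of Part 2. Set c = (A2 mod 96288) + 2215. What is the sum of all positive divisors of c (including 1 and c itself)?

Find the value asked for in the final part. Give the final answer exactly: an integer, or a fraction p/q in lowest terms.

Part 1: a(3) = -2*(-31) - 1*(-25) - 3*(1) = 84; iterating: a(3)=84, a(4)=-62, a(5)=133, a(6)=-456, a(7)=965, a(8)=-1873, a(9)=4149; answer 4149
Part 2: A1 = 4149; w = 19; -8*(19)^2 - 4*(19)^1 - 8 = (-2888) + (-76) + (-8) = -2972; answer -2972
Part 3: A2 = -2972; c = 95531; 95531 is prime, so its only divisors are 1 and 95531; sigma = 1 + 95531 = 95532; answer 95532

95532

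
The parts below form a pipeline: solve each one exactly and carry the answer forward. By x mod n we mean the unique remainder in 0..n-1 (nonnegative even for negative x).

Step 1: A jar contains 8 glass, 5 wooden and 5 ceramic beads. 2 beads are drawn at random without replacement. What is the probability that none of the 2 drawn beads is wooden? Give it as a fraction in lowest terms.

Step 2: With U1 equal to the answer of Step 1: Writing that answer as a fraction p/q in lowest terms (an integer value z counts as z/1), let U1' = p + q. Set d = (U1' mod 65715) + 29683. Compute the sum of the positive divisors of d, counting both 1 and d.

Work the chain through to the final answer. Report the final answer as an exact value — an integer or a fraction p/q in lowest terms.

Step 1: total draws C(18,2) = 153; favorable C(13,2) = 78; P = 26/51; answer 26/51
Step 2: U1 = 26/51; threaded value p + q = 77; d = 29760; 29760 = 2^6 * 3 * 5 * 31; sigma = (1 + 2 + 4 + 8 + 16 + 32 + 64) * (1 + 3) * (1 + 5) * (1 + 31) = 127 * 4 * 6 * 32 = 97536; answer 97536

97536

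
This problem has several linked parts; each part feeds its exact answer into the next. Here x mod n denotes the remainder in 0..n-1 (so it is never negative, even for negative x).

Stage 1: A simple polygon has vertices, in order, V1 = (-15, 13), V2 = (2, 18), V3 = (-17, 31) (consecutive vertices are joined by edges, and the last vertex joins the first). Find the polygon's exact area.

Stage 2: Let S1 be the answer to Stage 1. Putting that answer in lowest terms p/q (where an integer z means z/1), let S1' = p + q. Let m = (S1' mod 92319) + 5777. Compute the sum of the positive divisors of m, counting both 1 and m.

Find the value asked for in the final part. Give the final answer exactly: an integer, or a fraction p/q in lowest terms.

Stage 1: cross terms: (-15*18 - 2*13)=-296, (2*31 - -17*18)=368, (-17*13 - -15*31)=244; twice the area = |316| = 316; area = 158; answer 158
Stage 2: S1 = 158; threaded value p + q = 159; m = 5936; 5936 = 2^4 * 7 * 53; sigma = (1 + 2 + 4 + 8 + 16) * (1 + 7) * (1 + 53) = 31 * 8 * 54 = 13392; answer 13392

13392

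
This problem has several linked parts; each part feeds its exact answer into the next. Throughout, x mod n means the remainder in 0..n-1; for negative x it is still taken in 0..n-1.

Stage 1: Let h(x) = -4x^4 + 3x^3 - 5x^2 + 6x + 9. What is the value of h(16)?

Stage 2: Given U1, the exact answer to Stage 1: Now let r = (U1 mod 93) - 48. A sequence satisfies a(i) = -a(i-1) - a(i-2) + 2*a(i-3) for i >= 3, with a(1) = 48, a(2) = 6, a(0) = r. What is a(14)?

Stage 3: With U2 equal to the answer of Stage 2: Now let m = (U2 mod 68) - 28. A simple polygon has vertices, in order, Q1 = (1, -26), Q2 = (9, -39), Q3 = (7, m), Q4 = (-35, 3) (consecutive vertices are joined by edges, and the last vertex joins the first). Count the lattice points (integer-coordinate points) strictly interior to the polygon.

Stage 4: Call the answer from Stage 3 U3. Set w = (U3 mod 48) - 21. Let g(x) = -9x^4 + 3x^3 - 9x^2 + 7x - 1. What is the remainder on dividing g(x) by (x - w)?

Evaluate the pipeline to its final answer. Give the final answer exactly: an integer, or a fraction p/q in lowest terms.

Stage 1: -4*(16)^4 + 3*(16)^3 - 5*(16)^2 + 6*(16)^1 + 9 = (-262144) + (12288) + (-1280) + (96) + (9) = -251031; answer -251031
Stage 2: U1 = -251031; r = 21; a(3) = -1*(6) - 1*(48) + 2*(21) = -12; iterating: a(3)=-12, a(4)=102, a(5)=-78, a(6)=-48, a(7)=330, a(8)=-438, a(9)=12, a(10)=1086, a(11)=-1974, a(12)=912, a(13)=3234, a(14)=-8094; answer -8094
Stage 3: U2 = -8094; m = 38; cross terms: (1*-39 - 9*-26)=195, (9*38 - 7*-39)=615, (7*3 - -35*38)=1351, (-35*-26 - 1*3)=907; twice the area = |3068| = 3068; area = 1534; boundary points = 1 + 1 + 7 + 1 = 10; strictly interior points = area - boundary/2 + 1 = 1530; answer 1530
Stage 4: U3 = 1530; w = 21; remainder = value at the root: -9*(21)^4 + 3*(21)^3 - 9*(21)^2 + 7*(21)^1 - 1 = (-1750329) + (27783) + (-3969) + (147) + (-1) = -1726369; answer -1726369

-1726369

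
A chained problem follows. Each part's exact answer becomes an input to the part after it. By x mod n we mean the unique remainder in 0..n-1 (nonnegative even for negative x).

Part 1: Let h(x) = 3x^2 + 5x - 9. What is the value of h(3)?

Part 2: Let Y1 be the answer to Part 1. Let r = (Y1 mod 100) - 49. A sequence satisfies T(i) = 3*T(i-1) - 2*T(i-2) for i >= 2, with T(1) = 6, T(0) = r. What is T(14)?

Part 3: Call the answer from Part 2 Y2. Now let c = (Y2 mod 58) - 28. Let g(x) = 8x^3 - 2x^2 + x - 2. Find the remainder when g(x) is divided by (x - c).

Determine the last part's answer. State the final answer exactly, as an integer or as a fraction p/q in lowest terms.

Part 1: 3*(3)^2 + 5*(3)^1 - 9 = (27) + (15) + (-9) = 33; answer 33
Part 2: Y1 = 33; r = -16; T(2) = 3*(6) - 2*(-16) = 50; iterating: T(2)=50, T(3)=138, T(4)=314, T(5)=666, T(6)=1370, T(7)=2778, T(8)=5594, T(9)=11226, T(10)=22490, T(11)=45018, T(12)=90074, T(13)=180186, T(14)=360410; answer 360410
Part 3: Y2 = 360410; c = 28; remainder = value at the root: 8*(28)^3 - 2*(28)^2 + 1*(28)^1 - 2 = (175616) + (-1568) + (28) + (-2) = 174074; answer 174074

174074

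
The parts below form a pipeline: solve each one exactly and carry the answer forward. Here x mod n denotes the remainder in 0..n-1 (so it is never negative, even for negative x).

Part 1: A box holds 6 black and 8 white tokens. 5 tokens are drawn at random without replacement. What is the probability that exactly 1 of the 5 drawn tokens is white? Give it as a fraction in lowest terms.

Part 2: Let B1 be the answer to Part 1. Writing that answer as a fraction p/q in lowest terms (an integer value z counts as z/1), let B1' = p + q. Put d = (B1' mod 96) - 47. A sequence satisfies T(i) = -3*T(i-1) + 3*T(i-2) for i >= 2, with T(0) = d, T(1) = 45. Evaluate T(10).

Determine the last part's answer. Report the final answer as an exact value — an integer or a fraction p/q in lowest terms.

-10475001

Part 1: total draws C(14,5) = 2002; favorable C(8,1)*C(6,4) = 120; P = 60/1001; answer 60/1001
Part 2: B1 = 60/1001; threaded value p + q = 1061; d = -42; T(2) = -3*(45) + 3*(-42) = -261; iterating: T(2)=-261, T(3)=918, T(4)=-3537, T(5)=13365, T(6)=-50706, T(7)=192213, T(8)=-728757, T(9)=2762910, T(10)=-10475001; answer -10475001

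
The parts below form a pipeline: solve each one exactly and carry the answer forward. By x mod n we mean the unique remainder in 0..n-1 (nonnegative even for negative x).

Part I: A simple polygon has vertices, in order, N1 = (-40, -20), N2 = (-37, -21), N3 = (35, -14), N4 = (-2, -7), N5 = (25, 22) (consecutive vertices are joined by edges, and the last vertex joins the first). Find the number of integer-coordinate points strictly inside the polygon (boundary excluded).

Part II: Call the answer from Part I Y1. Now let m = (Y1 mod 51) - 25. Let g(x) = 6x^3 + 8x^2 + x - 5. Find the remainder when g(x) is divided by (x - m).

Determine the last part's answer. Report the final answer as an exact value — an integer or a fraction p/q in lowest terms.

511

Part I: cross terms: (-40*-21 - -37*-20)=100, (-37*-14 - 35*-21)=1253, (35*-7 - -2*-14)=-273, (-2*22 - 25*-7)=131, (25*-20 - -40*22)=380; twice the area = |1591| = 1591; area = 1591/2; boundary points = 1 + 1 + 1 + 1 + 1 = 5; strictly interior points = area - boundary/2 + 1 = 794; answer 794
Part II: Y1 = 794; m = 4; remainder = value at the root: 6*(4)^3 + 8*(4)^2 + 1*(4)^1 - 5 = (384) + (128) + (4) + (-5) = 511; answer 511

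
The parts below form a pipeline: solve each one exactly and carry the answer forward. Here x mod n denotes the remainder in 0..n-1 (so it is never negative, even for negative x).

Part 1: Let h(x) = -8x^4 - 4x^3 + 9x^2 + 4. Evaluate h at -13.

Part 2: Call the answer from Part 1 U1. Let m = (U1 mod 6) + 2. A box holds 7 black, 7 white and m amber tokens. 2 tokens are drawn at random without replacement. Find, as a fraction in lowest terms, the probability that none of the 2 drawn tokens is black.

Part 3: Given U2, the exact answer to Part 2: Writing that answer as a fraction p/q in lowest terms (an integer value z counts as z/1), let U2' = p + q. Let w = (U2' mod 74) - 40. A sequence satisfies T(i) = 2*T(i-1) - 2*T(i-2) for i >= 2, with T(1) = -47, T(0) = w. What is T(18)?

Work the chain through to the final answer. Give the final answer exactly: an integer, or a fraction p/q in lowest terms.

Part 1: -8*(-13)^4 - 4*(-13)^3 + 9*(-13)^2 + 4 = (-228488) + (8788) + (1521) + (4) = -218175; answer -218175
Part 2: U1 = -218175; m = 5; total draws C(19,2) = 171; favorable C(12,2) = 66; P = 22/57; answer 22/57
Part 3: U2 = 22/57; threaded value p + q = 79; w = -35; T(2) = 2*(-47) - 2*(-35) = -24; iterating: T(2)=-24, T(3)=46, T(4)=140, T(5)=188, T(6)=96, T(7)=-184, T(8)=-560, T(9)=-752, T(10)=-384, T(11)=736, T(12)=2240, T(13)=3008, T(14)=1536, T(15)=-2944, T(16)=-8960, T(17)=-12032, T(18)=-6144; answer -6144

-6144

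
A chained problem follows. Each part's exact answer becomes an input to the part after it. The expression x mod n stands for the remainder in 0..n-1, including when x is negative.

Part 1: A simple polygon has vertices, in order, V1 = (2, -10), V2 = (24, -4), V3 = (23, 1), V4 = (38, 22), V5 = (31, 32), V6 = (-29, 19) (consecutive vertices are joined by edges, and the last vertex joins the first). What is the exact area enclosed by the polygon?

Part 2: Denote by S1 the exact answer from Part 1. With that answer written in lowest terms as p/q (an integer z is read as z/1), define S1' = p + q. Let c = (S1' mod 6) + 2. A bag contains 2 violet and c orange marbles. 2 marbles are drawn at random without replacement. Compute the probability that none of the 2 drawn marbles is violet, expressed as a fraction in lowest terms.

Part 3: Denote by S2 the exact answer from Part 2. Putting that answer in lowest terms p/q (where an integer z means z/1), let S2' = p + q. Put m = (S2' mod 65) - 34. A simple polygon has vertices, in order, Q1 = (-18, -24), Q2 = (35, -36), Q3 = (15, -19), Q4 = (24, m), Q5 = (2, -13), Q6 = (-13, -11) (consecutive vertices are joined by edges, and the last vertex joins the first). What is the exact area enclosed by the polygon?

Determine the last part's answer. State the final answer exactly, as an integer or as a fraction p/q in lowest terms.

Part 1: cross terms: (2*-4 - 24*-10)=232, (24*1 - 23*-4)=116, (23*22 - 38*1)=468, (38*32 - 31*22)=534, (31*19 - -29*32)=1517, (-29*-10 - 2*19)=252; twice the area = |3119| = 3119; area = 3119/2; answer 3119/2
Part 2: S1 = 3119/2; threaded value p + q = 3121; c = 3; total draws C(5,2) = 10; favorable C(3,2) = 3; P = 3/10; answer 3/10
Part 3: S2 = 3/10; threaded value p + q = 13; m = -21; cross terms: (-18*-36 - 35*-24)=1488, (35*-19 - 15*-36)=-125, (15*-21 - 24*-19)=141, (24*-13 - 2*-21)=-270, (2*-11 - -13*-13)=-191, (-13*-24 - -18*-11)=114; twice the area = |1157| = 1157; area = 1157/2; answer 1157/2

1157/2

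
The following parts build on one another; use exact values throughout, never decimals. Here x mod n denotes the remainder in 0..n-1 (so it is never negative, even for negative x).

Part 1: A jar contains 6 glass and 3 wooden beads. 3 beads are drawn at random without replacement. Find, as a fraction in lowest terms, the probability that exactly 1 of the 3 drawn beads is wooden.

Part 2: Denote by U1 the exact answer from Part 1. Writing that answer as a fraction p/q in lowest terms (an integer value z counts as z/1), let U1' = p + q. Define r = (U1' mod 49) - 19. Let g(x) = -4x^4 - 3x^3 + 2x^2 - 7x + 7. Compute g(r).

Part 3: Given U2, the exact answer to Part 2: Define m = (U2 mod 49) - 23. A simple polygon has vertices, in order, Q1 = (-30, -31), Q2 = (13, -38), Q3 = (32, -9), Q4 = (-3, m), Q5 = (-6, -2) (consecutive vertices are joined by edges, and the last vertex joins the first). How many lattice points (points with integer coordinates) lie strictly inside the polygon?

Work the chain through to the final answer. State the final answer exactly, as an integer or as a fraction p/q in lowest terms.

1030

Part 1: total draws C(9,3) = 84; favorable C(3,1)*C(6,2) = 45; P = 15/28; answer 15/28
Part 2: U1 = 15/28; threaded value p + q = 43; r = 24; -4*(24)^4 - 3*(24)^3 + 2*(24)^2 - 7*(24)^1 + 7 = (-1327104) + (-41472) + (1152) + (-168) + (7) = -1367585; answer -1367585
Part 3: U2 = -1367585; m = -18; cross terms: (-30*-38 - 13*-31)=1543, (13*-9 - 32*-38)=1099, (32*-18 - -3*-9)=-603, (-3*-2 - -6*-18)=-102, (-6*-31 - -30*-2)=126; twice the area = |2063| = 2063; area = 2063/2; boundary points = 1 + 1 + 1 + 1 + 1 = 5; strictly interior points = area - boundary/2 + 1 = 1030; answer 1030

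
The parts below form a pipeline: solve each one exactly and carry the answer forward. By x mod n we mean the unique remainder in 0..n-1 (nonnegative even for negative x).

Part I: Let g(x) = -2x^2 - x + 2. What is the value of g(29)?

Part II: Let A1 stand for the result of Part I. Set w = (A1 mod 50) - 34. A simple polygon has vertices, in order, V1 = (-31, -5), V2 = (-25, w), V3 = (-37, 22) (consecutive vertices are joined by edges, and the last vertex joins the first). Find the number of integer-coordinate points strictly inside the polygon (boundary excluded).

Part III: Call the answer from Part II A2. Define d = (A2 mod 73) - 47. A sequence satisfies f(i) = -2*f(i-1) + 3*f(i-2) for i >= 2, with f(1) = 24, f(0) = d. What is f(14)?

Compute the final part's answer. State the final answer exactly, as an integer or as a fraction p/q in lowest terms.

-38263752

Part I: -2*(29)^2 - 1*(29)^1 + 2 = (-1682) + (-29) + (2) = -1709; answer -1709
Part II: A1 = -1709; w = 7; cross terms: (-31*7 - -25*-5)=-342, (-25*22 - -37*7)=-291, (-37*-5 - -31*22)=867; twice the area = |234| = 234; area = 117; boundary points = 6 + 3 + 3 = 12; strictly interior points = area - boundary/2 + 1 = 112; answer 112
Part III: A2 = 112; d = -8; f(2) = -2*(24) + 3*(-8) = -72; iterating: f(2)=-72, f(3)=216, f(4)=-648, f(5)=1944, f(6)=-5832, f(7)=17496, f(8)=-52488, f(9)=157464, f(10)=-472392, f(11)=1417176, f(12)=-4251528, f(13)=12754584, f(14)=-38263752; answer -38263752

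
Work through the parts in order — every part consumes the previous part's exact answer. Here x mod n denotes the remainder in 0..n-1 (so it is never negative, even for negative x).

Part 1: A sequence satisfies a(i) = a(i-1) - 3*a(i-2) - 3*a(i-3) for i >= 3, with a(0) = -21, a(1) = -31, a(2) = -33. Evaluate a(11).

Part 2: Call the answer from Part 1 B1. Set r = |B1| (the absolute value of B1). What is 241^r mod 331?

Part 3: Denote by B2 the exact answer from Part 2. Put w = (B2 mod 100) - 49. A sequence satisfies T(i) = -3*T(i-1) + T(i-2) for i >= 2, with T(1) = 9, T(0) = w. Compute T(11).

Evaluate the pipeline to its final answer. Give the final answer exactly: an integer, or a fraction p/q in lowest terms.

3329505

Part 1: a(3) = 1*(-33) - 3*(-31) - 3*(-21) = 123; iterating: a(3)=123, a(4)=315, a(5)=45, a(6)=-1269, a(7)=-2349, a(8)=1323, a(9)=12177, a(10)=15255, a(11)=-25245; answer -25245
Part 2: B1 = -25245; r = 25245; squarings mod 331: 241^1=241, 241^2=156, 241^4=173, 241^8=139, 241^16=123, 241^32=234, 241^64=141, 241^128=21, 241^256=110, 241^512=184, 241^1024=94, 241^2048=230, 241^4096=271, 241^8192=290, 241^16384=26; 241^25245 = 241^1 * 241^4 * 241^8 * 241^16 * 241^128 * 241^512 * 241^8192 * 241^16384 = 1 (mod 331); answer 1
Part 3: B2 = 1; w = -48; T(2) = -3*(9) + 1*(-48) = -75; iterating: T(2)=-75, T(3)=234, T(4)=-777, T(5)=2565, T(6)=-8472, T(7)=27981, T(8)=-92415, T(9)=305226, T(10)=-1008093, T(11)=3329505; answer 3329505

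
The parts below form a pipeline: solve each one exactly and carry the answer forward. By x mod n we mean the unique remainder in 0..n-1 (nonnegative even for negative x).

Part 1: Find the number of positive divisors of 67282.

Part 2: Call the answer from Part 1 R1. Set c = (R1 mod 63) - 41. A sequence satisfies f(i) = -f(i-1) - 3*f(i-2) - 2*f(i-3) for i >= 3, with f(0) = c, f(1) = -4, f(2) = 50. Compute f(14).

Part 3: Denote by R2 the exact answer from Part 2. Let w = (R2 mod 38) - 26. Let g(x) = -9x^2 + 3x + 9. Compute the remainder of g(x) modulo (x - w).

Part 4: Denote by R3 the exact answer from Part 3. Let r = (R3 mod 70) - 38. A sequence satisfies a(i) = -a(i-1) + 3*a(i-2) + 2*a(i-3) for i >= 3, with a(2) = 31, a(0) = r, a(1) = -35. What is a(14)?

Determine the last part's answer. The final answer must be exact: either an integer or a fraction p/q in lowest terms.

Part 1: 67282 = 2 * 33641; number of divisors = (1+1) * (1+1) = 4; answer 4
Part 2: R1 = 4; c = -37; f(3) = -1*(50) - 3*(-4) - 2*(-37) = 36; iterating: f(3)=36, f(4)=-178, f(5)=-30, f(6)=492, f(7)=-46, f(8)=-1370, f(9)=524, f(10)=3678, f(11)=-2510, f(12)=-9572, f(13)=9746, f(14)=23990; answer 23990
Part 3: R2 = 23990; w = -14; remainder = value at the root: -9*(-14)^2 + 3*(-14)^1 + 9 = (-1764) + (-42) + (9) = -1797; answer -1797
Part 4: R3 = -1797; r = -15; a(3) = -1*(31) + 3*(-35) + 2*(-15) = -166; iterating: a(3)=-166, a(4)=189, a(5)=-625, a(6)=860, a(7)=-2357, a(8)=3687, a(9)=-9038, a(10)=15385, a(11)=-35125, a(12)=63204, a(13)=-137809, a(14)=257171; answer 257171

257171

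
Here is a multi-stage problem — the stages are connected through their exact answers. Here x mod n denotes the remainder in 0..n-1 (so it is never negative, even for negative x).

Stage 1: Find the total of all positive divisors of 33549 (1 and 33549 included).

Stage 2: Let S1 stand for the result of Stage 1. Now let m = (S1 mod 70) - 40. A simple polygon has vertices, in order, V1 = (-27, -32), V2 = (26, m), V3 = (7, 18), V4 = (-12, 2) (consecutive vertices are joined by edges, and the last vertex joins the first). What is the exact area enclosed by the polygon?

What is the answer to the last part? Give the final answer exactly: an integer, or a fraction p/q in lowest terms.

Stage 1: 33549 = 3 * 53 * 211; sigma = (1 + 3) * (1 + 53) * (1 + 211) = 4 * 54 * 212 = 45792; answer 45792
Stage 2: S1 = 45792; m = -28; cross terms: (-27*-28 - 26*-32)=1588, (26*18 - 7*-28)=664, (7*2 - -12*18)=230, (-12*-32 - -27*2)=438; twice the area = |2920| = 2920; area = 1460; answer 1460

1460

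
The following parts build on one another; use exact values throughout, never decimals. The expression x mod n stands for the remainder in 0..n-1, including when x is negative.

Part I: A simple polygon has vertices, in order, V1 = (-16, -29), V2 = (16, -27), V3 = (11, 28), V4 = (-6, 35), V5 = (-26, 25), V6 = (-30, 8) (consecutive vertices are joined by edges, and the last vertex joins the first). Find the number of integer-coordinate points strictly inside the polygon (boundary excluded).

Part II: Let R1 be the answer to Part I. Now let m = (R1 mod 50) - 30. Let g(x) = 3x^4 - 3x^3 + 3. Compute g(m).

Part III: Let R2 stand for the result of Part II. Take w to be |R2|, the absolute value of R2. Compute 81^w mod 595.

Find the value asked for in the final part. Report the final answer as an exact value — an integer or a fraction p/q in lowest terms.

Part I: cross terms: (-16*-27 - 16*-29)=896, (16*28 - 11*-27)=745, (11*35 - -6*28)=553, (-6*25 - -26*35)=760, (-26*8 - -30*25)=542, (-30*-29 - -16*8)=998; twice the area = |4494| = 4494; area = 2247; boundary points = 2 + 5 + 1 + 10 + 1 + 1 = 20; strictly interior points = area - boundary/2 + 1 = 2238; answer 2238
Part II: R1 = 2238; m = 8; 3*(8)^4 - 3*(8)^3 + 3 = (12288) + (-1536) + (3) = 10755; answer 10755
Part III: R2 = 10755; w = 10755; squarings mod 595: 81^1=81, 81^2=16, 81^4=256, 81^8=86, 81^16=256, 81^32=86, 81^64=256, 81^128=86, 81^256=256, 81^512=86, 81^1024=256, 81^2048=86, 81^4096=256, 81^8192=86; 81^10755 = 81^1 * 81^2 * 81^512 * 81^2048 * 81^8192 = 106 (mod 595); answer 106

106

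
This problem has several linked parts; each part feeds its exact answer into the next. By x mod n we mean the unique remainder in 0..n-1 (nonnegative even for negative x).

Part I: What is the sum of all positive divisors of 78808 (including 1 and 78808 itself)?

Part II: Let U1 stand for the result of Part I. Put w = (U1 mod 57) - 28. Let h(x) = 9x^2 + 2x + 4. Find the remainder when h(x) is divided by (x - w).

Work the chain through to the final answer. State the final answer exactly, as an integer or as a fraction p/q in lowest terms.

596

Part I: 78808 = 2^3 * 9851; sigma = (1 + 2 + 4 + 8) * (1 + 9851) = 15 * 9852 = 147780; answer 147780
Part II: U1 = 147780; w = 8; remainder = value at the root: 9*(8)^2 + 2*(8)^1 + 4 = (576) + (16) + (4) = 596; answer 596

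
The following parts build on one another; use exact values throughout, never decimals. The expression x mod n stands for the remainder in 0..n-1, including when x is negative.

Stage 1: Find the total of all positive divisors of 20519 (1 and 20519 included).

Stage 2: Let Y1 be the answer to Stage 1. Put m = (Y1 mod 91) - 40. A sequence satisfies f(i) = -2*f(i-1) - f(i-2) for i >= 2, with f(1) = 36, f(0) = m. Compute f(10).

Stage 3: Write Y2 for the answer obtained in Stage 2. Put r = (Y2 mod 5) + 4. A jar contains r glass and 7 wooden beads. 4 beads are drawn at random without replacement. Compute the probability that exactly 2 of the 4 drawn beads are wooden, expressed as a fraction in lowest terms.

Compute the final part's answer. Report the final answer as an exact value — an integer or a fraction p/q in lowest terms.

63/143

Stage 1: 20519 = 17^2 * 71; sigma = (1 + 17 + 289) * (1 + 71) = 307 * 72 = 22104; answer 22104
Stage 2: Y1 = 22104; m = 42; f(2) = -2*(36) - 1*(42) = -114; iterating: f(2)=-114, f(3)=192, f(4)=-270, f(5)=348, f(6)=-426, f(7)=504, f(8)=-582, f(9)=660, f(10)=-738; answer -738
Stage 3: Y2 = -738; r = 6; total draws C(13,4) = 715; favorable C(7,2)*C(6,2) = 315; P = 63/143; answer 63/143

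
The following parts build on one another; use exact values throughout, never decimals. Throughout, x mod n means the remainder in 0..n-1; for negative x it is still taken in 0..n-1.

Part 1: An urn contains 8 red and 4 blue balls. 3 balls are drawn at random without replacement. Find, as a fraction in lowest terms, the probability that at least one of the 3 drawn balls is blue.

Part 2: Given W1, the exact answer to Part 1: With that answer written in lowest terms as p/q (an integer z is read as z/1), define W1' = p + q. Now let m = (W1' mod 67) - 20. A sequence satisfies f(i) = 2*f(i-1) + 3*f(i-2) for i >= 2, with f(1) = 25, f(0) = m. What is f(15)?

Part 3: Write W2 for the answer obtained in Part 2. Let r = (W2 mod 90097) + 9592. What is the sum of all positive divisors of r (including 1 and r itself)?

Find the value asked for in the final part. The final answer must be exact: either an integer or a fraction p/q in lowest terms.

185808

Part 1: total draws C(12,3) = 220; complement C(8,3) = 56; favorable 220 - 56 = 164; P = 41/55; answer 41/55
Part 2: W1 = 41/55; threaded value p + q = 96; m = 9; f(2) = 2*(25) + 3*(9) = 77; iterating: f(2)=77, f(3)=229, f(4)=689, f(5)=2065, f(6)=6197, f(7)=18589, f(8)=55769, f(9)=167305, f(10)=501917, f(11)=1505749, f(12)=4517249, f(13)=13551745, f(14)=40655237, f(15)=121965709; answer 121965709
Part 3: W2 = 121965709; r = 74060; 74060 = 2^2 * 5 * 7 * 23^2; sigma = (1 + 2 + 4) * (1 + 5) * (1 + 7) * (1 + 23 + 529) = 7 * 6 * 8 * 553 = 185808; answer 185808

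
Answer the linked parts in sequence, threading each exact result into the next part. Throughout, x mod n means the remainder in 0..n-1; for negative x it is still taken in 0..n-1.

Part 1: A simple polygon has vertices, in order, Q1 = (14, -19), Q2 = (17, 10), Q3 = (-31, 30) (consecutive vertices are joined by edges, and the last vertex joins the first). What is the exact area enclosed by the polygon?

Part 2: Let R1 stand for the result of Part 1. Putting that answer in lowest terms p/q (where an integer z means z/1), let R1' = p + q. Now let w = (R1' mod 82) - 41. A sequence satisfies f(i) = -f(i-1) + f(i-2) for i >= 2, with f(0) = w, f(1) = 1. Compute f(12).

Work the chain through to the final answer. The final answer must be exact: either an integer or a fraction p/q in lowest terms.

2526

Part 1: cross terms: (14*10 - 17*-19)=463, (17*30 - -31*10)=820, (-31*-19 - 14*30)=169; twice the area = |1452| = 1452; area = 726; answer 726
Part 2: R1 = 726; threaded value p + q = 727; w = 30; f(2) = -1*(1) + 1*(30) = 29; iterating: f(2)=29, f(3)=-28, f(4)=57, f(5)=-85, f(6)=142, f(7)=-227, f(8)=369, f(9)=-596, f(10)=965, f(11)=-1561, f(12)=2526; answer 2526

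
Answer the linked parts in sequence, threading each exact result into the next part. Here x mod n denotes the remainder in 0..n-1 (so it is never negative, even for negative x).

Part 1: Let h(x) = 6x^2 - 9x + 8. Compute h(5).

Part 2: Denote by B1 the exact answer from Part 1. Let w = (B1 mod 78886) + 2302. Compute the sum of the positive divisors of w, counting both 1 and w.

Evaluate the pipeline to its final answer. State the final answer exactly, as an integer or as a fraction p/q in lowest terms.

Part 1: 6*(5)^2 - 9*(5)^1 + 8 = (150) + (-45) + (8) = 113; answer 113
Part 2: B1 = 113; w = 2415; 2415 = 3 * 5 * 7 * 23; sigma = (1 + 3) * (1 + 5) * (1 + 7) * (1 + 23) = 4 * 6 * 8 * 24 = 4608; answer 4608

4608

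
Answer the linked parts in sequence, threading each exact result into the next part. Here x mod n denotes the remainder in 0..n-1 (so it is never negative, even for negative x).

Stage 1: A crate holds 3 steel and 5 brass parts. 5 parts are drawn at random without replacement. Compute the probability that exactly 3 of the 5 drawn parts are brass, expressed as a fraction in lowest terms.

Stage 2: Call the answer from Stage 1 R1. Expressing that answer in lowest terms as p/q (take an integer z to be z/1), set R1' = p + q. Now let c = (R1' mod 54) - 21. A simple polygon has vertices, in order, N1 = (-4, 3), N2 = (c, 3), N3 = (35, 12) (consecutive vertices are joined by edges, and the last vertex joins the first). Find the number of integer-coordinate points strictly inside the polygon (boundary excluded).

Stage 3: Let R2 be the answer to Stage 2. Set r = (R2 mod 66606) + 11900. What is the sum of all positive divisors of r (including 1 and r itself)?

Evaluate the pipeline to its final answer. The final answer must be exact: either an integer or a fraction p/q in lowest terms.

Stage 1: total draws C(8,5) = 56; favorable C(5,3)*C(3,2) = 30; P = 15/28; answer 15/28
Stage 2: R1 = 15/28; threaded value p + q = 43; c = 22; cross terms: (-4*3 - 22*3)=-78, (22*12 - 35*3)=159, (35*3 - -4*12)=153; twice the area = |234| = 234; area = 117; boundary points = 26 + 1 + 3 = 30; strictly interior points = area - boundary/2 + 1 = 103; answer 103
Stage 3: R2 = 103; r = 12003; 12003 = 3 * 4001; sigma = (1 + 3) * (1 + 4001) = 4 * 4002 = 16008; answer 16008

16008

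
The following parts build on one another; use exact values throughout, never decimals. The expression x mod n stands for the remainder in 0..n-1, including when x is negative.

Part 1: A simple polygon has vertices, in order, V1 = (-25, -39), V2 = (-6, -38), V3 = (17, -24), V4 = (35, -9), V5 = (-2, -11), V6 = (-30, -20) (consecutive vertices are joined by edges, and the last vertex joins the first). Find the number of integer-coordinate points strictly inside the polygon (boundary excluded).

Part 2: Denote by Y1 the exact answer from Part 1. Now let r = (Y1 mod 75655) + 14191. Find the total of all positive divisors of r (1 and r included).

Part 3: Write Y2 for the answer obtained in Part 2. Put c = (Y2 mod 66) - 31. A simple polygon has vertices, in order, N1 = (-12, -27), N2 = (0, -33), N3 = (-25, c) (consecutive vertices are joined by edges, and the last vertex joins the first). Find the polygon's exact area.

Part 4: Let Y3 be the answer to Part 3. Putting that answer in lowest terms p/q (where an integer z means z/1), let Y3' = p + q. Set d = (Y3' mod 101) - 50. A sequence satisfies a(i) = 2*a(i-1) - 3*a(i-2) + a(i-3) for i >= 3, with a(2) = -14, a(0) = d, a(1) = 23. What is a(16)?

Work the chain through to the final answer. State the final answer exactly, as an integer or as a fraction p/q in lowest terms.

Part 1: cross terms: (-25*-38 - -6*-39)=716, (-6*-24 - 17*-38)=790, (17*-9 - 35*-24)=687, (35*-11 - -2*-9)=-403, (-2*-20 - -30*-11)=-290, (-30*-39 - -25*-20)=670; twice the area = |2170| = 2170; area = 1085; boundary points = 1 + 1 + 3 + 1 + 1 + 1 = 8; strictly interior points = area - boundary/2 + 1 = 1082; answer 1082
Part 2: Y1 = 1082; r = 15273; 15273 = 3^2 * 1697; sigma = (1 + 3 + 9) * (1 + 1697) = 13 * 1698 = 22074; answer 22074
Part 3: Y2 = 22074; c = -1; cross terms: (-12*-33 - 0*-27)=396, (0*-1 - -25*-33)=-825, (-25*-27 - -12*-1)=663; twice the area = |234| = 234; area = 117; answer 117
Part 4: Y3 = 117; threaded value p + q = 118; d = -33; a(3) = 2*(-14) - 3*(23) + 1*(-33) = -130; iterating: a(3)=-130, a(4)=-195, a(5)=-14, a(6)=427, a(7)=701, a(8)=107, a(9)=-1462, a(10)=-2544, a(11)=-595, a(12)=4980, a(13)=9201, a(14)=2867, a(15)=-16889, a(16)=-33178; answer -33178

-33178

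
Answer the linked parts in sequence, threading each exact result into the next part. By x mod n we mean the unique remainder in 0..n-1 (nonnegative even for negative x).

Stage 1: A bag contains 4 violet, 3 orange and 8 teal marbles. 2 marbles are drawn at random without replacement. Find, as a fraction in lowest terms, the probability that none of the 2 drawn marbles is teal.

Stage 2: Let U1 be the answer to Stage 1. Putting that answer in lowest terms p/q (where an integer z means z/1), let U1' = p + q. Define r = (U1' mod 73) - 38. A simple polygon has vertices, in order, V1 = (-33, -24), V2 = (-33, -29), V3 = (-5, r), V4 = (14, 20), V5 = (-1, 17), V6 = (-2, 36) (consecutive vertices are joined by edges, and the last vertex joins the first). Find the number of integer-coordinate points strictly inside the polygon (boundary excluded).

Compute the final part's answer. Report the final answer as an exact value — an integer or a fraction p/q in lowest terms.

Stage 1: total draws C(15,2) = 105; favorable C(7,2) = 21; P = 1/5; answer 1/5
Stage 2: U1 = 1/5; threaded value p + q = 6; r = -32; cross terms: (-33*-29 - -33*-24)=165, (-33*-32 - -5*-29)=911, (-5*20 - 14*-32)=348, (14*17 - -1*20)=258, (-1*36 - -2*17)=-2, (-2*-24 - -33*36)=1236; twice the area = |2916| = 2916; area = 1458; boundary points = 5 + 1 + 1 + 3 + 1 + 1 = 12; strictly interior points = area - boundary/2 + 1 = 1453; answer 1453

1453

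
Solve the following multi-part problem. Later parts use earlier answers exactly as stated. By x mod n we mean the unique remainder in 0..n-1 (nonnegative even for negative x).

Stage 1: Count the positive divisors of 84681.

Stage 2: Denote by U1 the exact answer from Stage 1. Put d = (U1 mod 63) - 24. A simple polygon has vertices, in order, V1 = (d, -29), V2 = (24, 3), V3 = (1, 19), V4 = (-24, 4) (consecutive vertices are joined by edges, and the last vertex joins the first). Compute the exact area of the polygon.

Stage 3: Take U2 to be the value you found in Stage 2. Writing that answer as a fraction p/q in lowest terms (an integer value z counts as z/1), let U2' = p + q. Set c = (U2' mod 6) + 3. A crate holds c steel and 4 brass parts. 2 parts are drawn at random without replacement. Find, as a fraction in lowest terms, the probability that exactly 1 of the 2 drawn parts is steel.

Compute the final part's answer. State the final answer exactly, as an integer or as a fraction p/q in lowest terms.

8/15

Stage 1: 84681 = 3^2 * 97^2; number of divisors = (2+1) * (2+1) = 9; answer 9
Stage 2: U1 = 9; d = -15; cross terms: (-15*3 - 24*-29)=651, (24*19 - 1*3)=453, (1*4 - -24*19)=460, (-24*-29 - -15*4)=756; twice the area = |2320| = 2320; area = 1160; answer 1160
Stage 3: U2 = 1160; threaded value p + q = 1161; c = 6; total draws C(10,2) = 45; favorable C(6,1)*C(4,1) = 24; P = 8/15; answer 8/15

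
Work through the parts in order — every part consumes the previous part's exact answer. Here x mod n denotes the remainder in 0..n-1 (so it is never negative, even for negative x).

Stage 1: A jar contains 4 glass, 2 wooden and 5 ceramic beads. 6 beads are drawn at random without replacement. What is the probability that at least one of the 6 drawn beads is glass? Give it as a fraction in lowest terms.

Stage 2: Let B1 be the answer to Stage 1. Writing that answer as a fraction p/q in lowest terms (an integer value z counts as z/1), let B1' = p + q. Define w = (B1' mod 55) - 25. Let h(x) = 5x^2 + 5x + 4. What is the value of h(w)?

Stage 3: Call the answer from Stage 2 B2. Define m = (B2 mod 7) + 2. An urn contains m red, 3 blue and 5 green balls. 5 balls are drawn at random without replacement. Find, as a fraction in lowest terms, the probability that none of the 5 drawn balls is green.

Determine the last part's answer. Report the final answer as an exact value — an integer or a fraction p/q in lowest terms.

1/77

Stage 1: total draws C(11,6) = 462; complement C(7,6) = 7; favorable 462 - 7 = 455; P = 65/66; answer 65/66
Stage 2: B1 = 65/66; threaded value p + q = 131; w = -4; 5*(-4)^2 + 5*(-4)^1 + 4 = (80) + (-20) + (4) = 64; answer 64
Stage 3: B2 = 64; m = 3; total draws C(11,5) = 462; favorable C(6,5) = 6; P = 1/77; answer 1/77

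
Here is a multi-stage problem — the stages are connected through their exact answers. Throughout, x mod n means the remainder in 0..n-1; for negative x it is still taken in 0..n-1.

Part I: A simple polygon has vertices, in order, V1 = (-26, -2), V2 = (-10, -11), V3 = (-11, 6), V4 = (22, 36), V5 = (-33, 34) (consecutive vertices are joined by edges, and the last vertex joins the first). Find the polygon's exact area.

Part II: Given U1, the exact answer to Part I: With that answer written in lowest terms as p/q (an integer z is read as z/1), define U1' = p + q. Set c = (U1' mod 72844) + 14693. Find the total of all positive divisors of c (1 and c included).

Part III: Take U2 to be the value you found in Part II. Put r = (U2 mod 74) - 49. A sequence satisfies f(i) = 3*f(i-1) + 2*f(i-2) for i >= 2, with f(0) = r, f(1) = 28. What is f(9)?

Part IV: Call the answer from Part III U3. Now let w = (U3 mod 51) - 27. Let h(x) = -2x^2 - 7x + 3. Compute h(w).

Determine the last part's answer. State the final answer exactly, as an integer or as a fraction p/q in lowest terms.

Part I: cross terms: (-26*-11 - -10*-2)=266, (-10*6 - -11*-11)=-181, (-11*36 - 22*6)=-528, (22*34 - -33*36)=1936, (-33*-2 - -26*34)=950; twice the area = |2443| = 2443; area = 2443/2; answer 2443/2
Part II: U1 = 2443/2; threaded value p + q = 2445; c = 17138; 17138 = 2 * 11 * 19 * 41; sigma = (1 + 2) * (1 + 11) * (1 + 19) * (1 + 41) = 3 * 12 * 20 * 42 = 30240; answer 30240
Part III: U2 = 30240; r = -1; f(2) = 3*(28) + 2*(-1) = 82; iterating: f(2)=82, f(3)=302, f(4)=1070, f(5)=3814, f(6)=13582, f(7)=48374, f(8)=172286, f(9)=613606; answer 613606
Part IV: U3 = 613606; w = -2; -2*(-2)^2 - 7*(-2)^1 + 3 = (-8) + (14) + (3) = 9; answer 9

9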